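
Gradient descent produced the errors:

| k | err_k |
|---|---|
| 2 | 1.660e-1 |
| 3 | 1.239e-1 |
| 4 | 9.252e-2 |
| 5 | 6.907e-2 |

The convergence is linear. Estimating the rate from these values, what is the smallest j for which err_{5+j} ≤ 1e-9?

Rate ρ ≈ err_5/err_4 = 6.907e-2/9.252e-2 = 0.7465.
After j more steps, err_{5+j} ≈ 6.907e-2·ρ^j; need ρ^j ≤ 1e-9/6.907e-2 = 1.44781e-08.
j ≥ ln(1.44781e-08)/ln(0.7465) = -18.0506/-0.29236 = 61.741.
So 62 more iterations are needed.

62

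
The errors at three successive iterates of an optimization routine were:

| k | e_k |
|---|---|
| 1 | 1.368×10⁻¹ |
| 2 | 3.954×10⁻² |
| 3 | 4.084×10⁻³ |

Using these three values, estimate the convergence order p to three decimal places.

p ≈ ln(e_3/e_2) / ln(e_2/e_1)
  = ln(4.084×10⁻³/3.954×10⁻²) / ln(3.954×10⁻²/1.368×10⁻¹)
  = ln(0.103288) / ln(0.289035)
  = -2.270234 / -1.241207 ≈ 1.829053

1.829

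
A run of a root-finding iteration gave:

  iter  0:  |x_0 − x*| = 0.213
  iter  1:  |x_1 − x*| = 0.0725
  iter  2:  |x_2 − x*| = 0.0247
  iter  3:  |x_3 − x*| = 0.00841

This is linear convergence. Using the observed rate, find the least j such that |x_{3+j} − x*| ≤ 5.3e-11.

18

Rate ρ ≈ |x_3 − x*|/|x_2 − x*| = 0.00841/0.0247 = 0.3405.
After j more steps, |x_{3+j} − x*| ≈ 0.00841·ρ^j; need ρ^j ≤ 5.3e-11/0.00841 = 6.30202e-09.
j ≥ ln(6.30202e-09)/ln(0.3405) = -18.8824/-1.07734 = 17.527.
So 18 more iterations are needed.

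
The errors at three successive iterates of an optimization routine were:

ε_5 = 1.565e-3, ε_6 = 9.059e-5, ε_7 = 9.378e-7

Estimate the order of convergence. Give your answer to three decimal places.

1.604

p ≈ ln(ε_7/ε_6) / ln(ε_6/ε_5)
  = ln(9.378e-7/9.059e-5) / ln(9.059e-5/1.565e-3)
  = ln(0.0103521) / ln(0.057885)
  = -4.570566 / -2.849297 ≈ 1.604103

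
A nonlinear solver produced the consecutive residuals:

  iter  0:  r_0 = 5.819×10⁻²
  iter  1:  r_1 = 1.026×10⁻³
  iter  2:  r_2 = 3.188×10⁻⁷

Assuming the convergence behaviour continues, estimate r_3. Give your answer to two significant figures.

First estimate the order: p ≈ ln(r_2/r_1) / ln(r_1/r_0) = ln(3.188×10⁻⁷/1.026×10⁻³)/ln(1.026×10⁻³/5.819×10⁻²) = ln(0.000310721)/ln(0.0176319) ≈ 2.0001.
Then r_3 ≈ r_2·(r_2/r_1)^p = 3.188×10⁻⁷·(0.000310721)^2.0001 = 3.188×10⁻⁷·9.64696e-08 ≈ 3.075e-14.

3.1e-14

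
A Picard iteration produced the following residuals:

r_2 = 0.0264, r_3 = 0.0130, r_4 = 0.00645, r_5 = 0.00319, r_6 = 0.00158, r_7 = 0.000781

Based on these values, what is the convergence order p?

1

Consecutive ratios: r_7/r_6 = 0.000781/0.00158 = 0.494304, r_6/r_5 = 0.00158/0.00319 = 0.495298.
p ≈ ln(0.494304)/ln(0.495298) = -0.7046/-0.7026 ≈ 1.00.
So the convergence is linear (order 1).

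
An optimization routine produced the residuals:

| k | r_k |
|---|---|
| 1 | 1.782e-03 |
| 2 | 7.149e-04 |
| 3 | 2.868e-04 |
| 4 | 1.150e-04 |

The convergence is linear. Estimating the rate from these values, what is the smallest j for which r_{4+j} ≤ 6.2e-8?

Rate ρ ≈ r_4/r_3 = 1.150e-04/2.868e-04 = 0.4010.
After j more steps, r_{4+j} ≈ 1.150e-04·ρ^j; need ρ^j ≤ 6.2e-8/1.150e-04 = 0.00053913.
j ≥ ln(0.00053913)/ln(0.4010) = -7.5256/-0.91379 = 8.236.
So 9 more iterations are needed.

9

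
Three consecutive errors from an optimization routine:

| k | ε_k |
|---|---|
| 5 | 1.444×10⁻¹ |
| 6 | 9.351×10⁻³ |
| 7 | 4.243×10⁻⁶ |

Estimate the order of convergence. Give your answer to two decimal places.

p ≈ ln(ε_7/ε_6) / ln(ε_6/ε_5)
  = ln(4.243×10⁻⁶/9.351×10⁻³) / ln(9.351×10⁻³/1.444×10⁻¹)
  = ln(0.000453748) / ln(0.0647576)
  = -7.69797 / -2.73710 ≈ 2.81245

2.81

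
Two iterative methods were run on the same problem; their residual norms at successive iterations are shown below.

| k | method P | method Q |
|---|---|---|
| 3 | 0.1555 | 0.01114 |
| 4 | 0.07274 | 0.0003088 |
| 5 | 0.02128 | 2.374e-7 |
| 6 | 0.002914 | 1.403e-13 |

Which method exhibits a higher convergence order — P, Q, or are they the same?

Q

Method P: p ≈ ln(0.002914/0.02128)/ln(0.02128/0.07274) ≈ 1.62.
Method Q: p ≈ ln(1.403e-13/2.374e-7)/ln(2.374e-7/0.0003088) ≈ 2.00.
Method Q has the higher order (≈2.0 vs ≈1.6).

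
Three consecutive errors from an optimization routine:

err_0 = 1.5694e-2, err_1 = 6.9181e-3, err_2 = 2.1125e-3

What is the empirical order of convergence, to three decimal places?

p ≈ ln(err_2/err_1) / ln(err_1/err_0)
  = ln(2.1125e-3/6.9181e-3) / ln(6.9181e-3/1.5694e-2)
  = ln(0.305358) / ln(0.440812)
  = -1.186270 / -0.819137 ≈ 1.448195

1.448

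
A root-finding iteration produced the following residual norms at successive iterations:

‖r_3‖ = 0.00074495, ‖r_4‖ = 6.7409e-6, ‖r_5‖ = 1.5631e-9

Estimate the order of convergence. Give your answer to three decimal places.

1.779

p ≈ ln(‖r_5‖/‖r_4‖) / ln(‖r_4‖/‖r_3‖)
  = ln(1.5631e-9/6.7409e-6) / ln(6.7409e-6/0.00074495)
  = ln(0.000231883) / ln(0.0090488)
  = -8.369278 / -4.705123 ≈ 1.778759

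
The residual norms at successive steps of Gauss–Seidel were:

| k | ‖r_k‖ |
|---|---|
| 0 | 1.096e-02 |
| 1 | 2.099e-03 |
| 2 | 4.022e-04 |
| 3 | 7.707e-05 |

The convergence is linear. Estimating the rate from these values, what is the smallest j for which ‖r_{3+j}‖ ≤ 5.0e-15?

Rate ρ ≈ ‖r_3‖/‖r_2‖ = 7.707e-05/4.022e-04 = 0.1916.
After j more steps, ‖r_{3+j}‖ ≈ 7.707e-05·ρ^j; need ρ^j ≤ 5.0e-15/7.707e-05 = 6.48761e-11.
j ≥ ln(6.48761e-11)/ln(0.1916) = -23.4585/-1.65235 = 14.197.
So 15 more iterations are needed.

15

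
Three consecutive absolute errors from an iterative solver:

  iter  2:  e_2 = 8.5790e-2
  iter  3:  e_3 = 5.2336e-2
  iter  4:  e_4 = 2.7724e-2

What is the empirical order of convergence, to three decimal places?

1.286

p ≈ ln(e_4/e_3) / ln(e_3/e_2)
  = ln(2.7724e-2/5.2336e-2) / ln(5.2336e-2/8.5790e-2)
  = ln(0.529731) / ln(0.610048)
  = -0.635386 / -0.494218 ≈ 1.285639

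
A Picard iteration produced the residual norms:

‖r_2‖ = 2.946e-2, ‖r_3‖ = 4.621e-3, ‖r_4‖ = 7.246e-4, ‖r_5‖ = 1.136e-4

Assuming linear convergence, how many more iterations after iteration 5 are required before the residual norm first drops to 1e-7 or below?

4

Rate ρ ≈ ‖r_5‖/‖r_4‖ = 1.136e-4/7.246e-4 = 0.1568.
After j more steps, ‖r_{5+j}‖ ≈ 1.136e-4·ρ^j; need ρ^j ≤ 1e-7/1.136e-4 = 0.000880282.
j ≥ ln(0.000880282)/ln(0.1568) = -7.0353/-1.85278 = 3.797.
So 4 more iterations are needed.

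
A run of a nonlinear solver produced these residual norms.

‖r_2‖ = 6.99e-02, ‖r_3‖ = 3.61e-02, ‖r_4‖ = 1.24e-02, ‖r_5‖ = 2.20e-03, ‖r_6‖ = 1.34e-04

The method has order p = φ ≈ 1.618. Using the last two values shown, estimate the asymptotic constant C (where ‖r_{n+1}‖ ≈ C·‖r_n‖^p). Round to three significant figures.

2.67

C ≈ ‖r_6‖ / ‖r_5‖^1.618
  = 1.34e-04 / (2.20e-03)^1.618
  = 1.34e-04 / 5.01233e-05 ≈ 2.6734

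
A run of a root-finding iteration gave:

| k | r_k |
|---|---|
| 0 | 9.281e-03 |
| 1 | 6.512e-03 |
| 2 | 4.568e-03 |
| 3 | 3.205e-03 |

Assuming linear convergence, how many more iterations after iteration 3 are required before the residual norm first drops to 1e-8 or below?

Rate ρ ≈ r_3/r_2 = 3.205e-03/4.568e-03 = 0.7016.
After j more steps, r_{3+j} ≈ 3.205e-03·ρ^j; need ρ^j ≤ 1e-8/3.205e-03 = 3.12012e-06.
j ≥ ln(3.12012e-06)/ln(0.7016) = -12.6776/-0.35439 = 35.773.
So 36 more iterations are needed.

36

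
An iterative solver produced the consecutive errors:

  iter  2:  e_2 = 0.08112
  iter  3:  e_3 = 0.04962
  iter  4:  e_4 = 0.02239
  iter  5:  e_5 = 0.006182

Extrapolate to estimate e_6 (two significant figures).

First estimate the order: p ≈ ln(e_5/e_4) / ln(e_4/e_3) = ln(0.006182/0.02239)/ln(0.02239/0.04962) = ln(0.276105)/ln(0.451229) ≈ 1.6172.
Then e_6 ≈ e_5·(e_5/e_4)^p = 0.006182·(0.276105)^1.6172 = 0.006182·0.124769 ≈ 0.0007713.

7.7e-4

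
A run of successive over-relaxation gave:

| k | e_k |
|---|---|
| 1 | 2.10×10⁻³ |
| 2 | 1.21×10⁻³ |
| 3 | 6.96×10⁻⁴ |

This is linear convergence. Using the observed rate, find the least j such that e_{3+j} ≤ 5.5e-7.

Rate ρ ≈ e_3/e_2 = 6.96×10⁻⁴/1.21×10⁻³ = 0.5752.
After j more steps, e_{3+j} ≈ 6.96×10⁻⁴·ρ^j; need ρ^j ≤ 5.5e-7/6.96×10⁻⁴ = 0.00079023.
j ≥ ln(0.00079023)/ln(0.5752) = -7.1432/-0.55304 = 12.916.
So 13 more iterations are needed.

13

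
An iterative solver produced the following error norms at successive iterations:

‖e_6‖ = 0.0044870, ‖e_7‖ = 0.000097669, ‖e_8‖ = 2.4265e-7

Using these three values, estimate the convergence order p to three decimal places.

p ≈ ln(‖e_8‖/‖e_7‖) / ln(‖e_7‖/‖e_6‖)
  = ln(2.4265e-7/0.000097669) / ln(0.000097669/0.0044870)
  = ln(0.00248441) / ln(0.0217671)
  = -5.997720 / -3.827356 ≈ 1.567066

1.567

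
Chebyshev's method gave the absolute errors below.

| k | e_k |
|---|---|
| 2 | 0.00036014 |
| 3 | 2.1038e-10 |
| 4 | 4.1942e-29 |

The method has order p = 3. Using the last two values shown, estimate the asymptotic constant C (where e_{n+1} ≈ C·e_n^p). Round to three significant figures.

4.50

C ≈ e_4 / e_3^3
  = 4.1942e-29 / (2.1038e-10)^3
  = 4.1942e-29 / 9.31137e-30 ≈ 4.5044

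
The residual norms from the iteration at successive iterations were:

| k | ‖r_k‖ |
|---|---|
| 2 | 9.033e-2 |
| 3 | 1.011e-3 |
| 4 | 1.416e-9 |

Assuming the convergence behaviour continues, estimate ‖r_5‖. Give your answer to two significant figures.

First estimate the order: p ≈ ln(‖r_4‖/‖r_3‖) / ln(‖r_3‖/‖r_2‖) = ln(1.416e-9/1.011e-3)/ln(1.011e-3/9.033e-2) = ln(1.40059e-06)/ln(0.0111923) ≈ 3.0002.
Then ‖r_5‖ ≈ ‖r_4‖·(‖r_4‖/‖r_3‖)^p = 1.416e-9·(1.40059e-06)^3.0002 = 1.416e-9·2.74007e-18 ≈ 3.88e-27.

3.9e-27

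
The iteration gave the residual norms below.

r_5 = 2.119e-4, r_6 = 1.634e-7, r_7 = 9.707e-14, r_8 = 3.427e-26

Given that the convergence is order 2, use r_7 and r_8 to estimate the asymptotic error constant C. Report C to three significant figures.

C ≈ r_8 / r_7^2
  = 3.427e-26 / (9.707e-14)^2
  = 3.427e-26 / 9.42258e-27 ≈ 3.637

3.64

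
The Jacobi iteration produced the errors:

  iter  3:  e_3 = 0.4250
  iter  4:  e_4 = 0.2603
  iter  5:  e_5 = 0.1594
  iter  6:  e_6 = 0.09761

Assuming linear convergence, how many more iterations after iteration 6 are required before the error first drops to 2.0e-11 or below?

46

Rate ρ ≈ e_6/e_5 = 0.09761/0.1594 = 0.6124.
After j more steps, e_{6+j} ≈ 0.09761·ρ^j; need ρ^j ≤ 2.0e-11/0.09761 = 2.04897e-10.
j ≥ ln(2.04897e-10)/ln(0.6124) = -22.3085/-0.49037 = 45.493.
So 46 more iterations are needed.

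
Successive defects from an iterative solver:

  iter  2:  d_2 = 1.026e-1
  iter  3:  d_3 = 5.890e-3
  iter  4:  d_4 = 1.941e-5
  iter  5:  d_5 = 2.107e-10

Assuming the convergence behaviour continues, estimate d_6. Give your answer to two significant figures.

First estimate the order: p ≈ ln(d_5/d_4) / ln(d_4/d_3) = ln(2.107e-10/1.941e-5)/ln(1.941e-5/5.890e-3) = ln(1.08552e-05)/ln(0.00329542) ≈ 2.0001.
Then d_6 ≈ d_5·(d_5/d_4)^p = 2.107e-10·(1.08552e-05)^2.0001 = 2.107e-10·1.17701e-10 ≈ 2.48e-20.

2.5e-20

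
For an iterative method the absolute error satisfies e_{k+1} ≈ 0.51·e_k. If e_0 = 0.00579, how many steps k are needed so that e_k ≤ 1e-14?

After k steps, e_k ≈ 0.00579·0.51^k.
Need 0.51^k ≤ 1e-14/0.00579 = 1.72712e-12.
k ≥ ln(1.72712e-12)/ln(0.51) = -27.0846/-0.67334 = 40.224.
Smallest integer k = 41.

41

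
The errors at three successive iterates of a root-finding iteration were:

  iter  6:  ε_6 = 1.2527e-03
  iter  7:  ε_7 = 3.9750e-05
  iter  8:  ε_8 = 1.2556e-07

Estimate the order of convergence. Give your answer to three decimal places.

p ≈ ln(ε_8/ε_7) / ln(ε_7/ε_6)
  = ln(1.2556e-07/3.9750e-05) / ln(3.9750e-05/1.2527e-03)
  = ln(0.00315874) / ln(0.0317315)
  = -5.757582 / -3.450445 ≈ 1.668649

1.669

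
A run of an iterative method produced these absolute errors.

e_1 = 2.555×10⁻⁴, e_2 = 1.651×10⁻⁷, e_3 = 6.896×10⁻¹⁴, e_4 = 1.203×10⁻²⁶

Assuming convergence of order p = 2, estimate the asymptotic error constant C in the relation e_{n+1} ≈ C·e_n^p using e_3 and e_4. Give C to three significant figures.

C ≈ e_4 / e_3^2
  = 1.203×10⁻²⁶ / (6.896×10⁻¹⁴)^2
  = 1.203×10⁻²⁶ / 4.75548e-27 ≈ 2.5297

2.53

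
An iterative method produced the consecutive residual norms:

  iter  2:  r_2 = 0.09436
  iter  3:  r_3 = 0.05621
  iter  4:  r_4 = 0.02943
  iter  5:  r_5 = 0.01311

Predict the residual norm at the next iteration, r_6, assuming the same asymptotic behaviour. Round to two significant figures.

4.8e-3

First estimate the order: p ≈ ln(r_5/r_4) / ln(r_4/r_3) = ln(0.01311/0.02943)/ln(0.02943/0.05621) = ln(0.445464)/ln(0.523572) ≈ 1.2497.
Then r_6 ≈ r_5·(r_5/r_4)^p = 0.01311·(0.445464)^1.2497 = 0.01311·0.364017 ≈ 0.004772.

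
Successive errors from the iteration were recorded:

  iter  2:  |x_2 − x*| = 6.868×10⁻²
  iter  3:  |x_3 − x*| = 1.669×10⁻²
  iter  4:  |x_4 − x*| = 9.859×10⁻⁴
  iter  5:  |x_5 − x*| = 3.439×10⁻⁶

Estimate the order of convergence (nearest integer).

2

Consecutive ratios: |x_5 − x*|/|x_4 − x*| = 3.439×10⁻⁶/9.859×10⁻⁴ = 0.00348818, |x_4 − x*|/|x_3 − x*| = 9.859×10⁻⁴/1.669×10⁻² = 0.0590713.
p ≈ ln(0.00348818)/ln(0.0590713) = -5.6584/-2.8290 ≈ 2.00.
So the convergence is quadratic (order 2).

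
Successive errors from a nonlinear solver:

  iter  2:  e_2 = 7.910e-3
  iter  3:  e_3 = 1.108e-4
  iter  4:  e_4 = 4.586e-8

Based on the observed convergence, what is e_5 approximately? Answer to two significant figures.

First estimate the order: p ≈ ln(e_4/e_3) / ln(e_3/e_2) = ln(4.586e-8/1.108e-4)/ln(1.108e-4/7.910e-3) = ln(0.000413899)/ln(0.0140076) ≈ 1.8251.
Then e_5 ≈ e_4·(e_4/e_3)^p = 4.586e-8·(0.000413899)^1.8251 = 4.586e-8·6.69104e-07 ≈ 3.069e-14.

3.1e-14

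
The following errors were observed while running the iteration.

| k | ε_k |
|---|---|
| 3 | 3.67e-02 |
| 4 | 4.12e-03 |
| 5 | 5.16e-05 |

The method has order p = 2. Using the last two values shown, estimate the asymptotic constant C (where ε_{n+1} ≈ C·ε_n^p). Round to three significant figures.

3.04

C ≈ ε_5 / ε_4^2
  = 5.16e-05 / (4.12e-03)^2
  = 5.16e-05 / 1.69744e-05 ≈ 3.0399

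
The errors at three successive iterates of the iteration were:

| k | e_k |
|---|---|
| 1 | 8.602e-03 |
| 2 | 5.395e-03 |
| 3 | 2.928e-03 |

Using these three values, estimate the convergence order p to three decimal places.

p ≈ ln(e_3/e_2) / ln(e_2/e_1)
  = ln(2.928e-03/5.395e-03) / ln(5.395e-03/8.602e-03)
  = ln(0.542725) / ln(0.62718)
  = -0.611153 / -0.466522 ≈ 1.310020

1.310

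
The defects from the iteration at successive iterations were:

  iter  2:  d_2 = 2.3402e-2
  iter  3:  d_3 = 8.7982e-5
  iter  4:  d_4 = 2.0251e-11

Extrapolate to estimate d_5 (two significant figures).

First estimate the order: p ≈ ln(d_4/d_3) / ln(d_3/d_2) = ln(2.0251e-11/8.7982e-5)/ln(8.7982e-5/2.3402e-2) = ln(2.30172e-07)/ln(0.00375959) ≈ 2.7375.
Then d_5 ≈ d_4·(d_4/d_3)^p = 2.0251e-11·(2.30172e-07)^2.7375 = 2.0251e-11·6.73936e-19 ≈ 1.365e-29.

1.4e-29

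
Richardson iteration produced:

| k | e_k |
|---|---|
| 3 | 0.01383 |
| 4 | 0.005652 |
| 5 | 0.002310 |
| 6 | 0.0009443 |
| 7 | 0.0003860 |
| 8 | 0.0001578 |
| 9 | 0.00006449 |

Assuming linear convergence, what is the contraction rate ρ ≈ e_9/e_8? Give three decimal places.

0.409

ρ ≈ e_9/e_8 = 0.00006449/0.0001578 = 0.40868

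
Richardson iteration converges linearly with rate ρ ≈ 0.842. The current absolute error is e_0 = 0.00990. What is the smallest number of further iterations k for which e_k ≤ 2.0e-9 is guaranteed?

After k steps, e_k ≈ 0.00990·0.842^k.
Need 0.842^k ≤ 2.0e-9/0.00990 = 2.0202e-07.
k ≥ ln(2.0202e-07)/ln(0.842) = -15.4149/-0.17198 = 89.632.
Smallest integer k = 90.

90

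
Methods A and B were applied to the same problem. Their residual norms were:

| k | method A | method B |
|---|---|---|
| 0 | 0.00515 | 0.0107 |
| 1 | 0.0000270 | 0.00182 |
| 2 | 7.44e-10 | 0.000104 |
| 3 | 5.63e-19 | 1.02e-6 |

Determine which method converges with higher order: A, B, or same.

Method A: p ≈ ln(5.63e-19/7.44e-10)/ln(7.44e-10/0.0000270) ≈ 2.00.
Method B: p ≈ ln(1.02e-6/0.000104)/ln(0.000104/0.00182) ≈ 1.62.
Method A has the higher order (≈2.0 vs ≈1.6).

A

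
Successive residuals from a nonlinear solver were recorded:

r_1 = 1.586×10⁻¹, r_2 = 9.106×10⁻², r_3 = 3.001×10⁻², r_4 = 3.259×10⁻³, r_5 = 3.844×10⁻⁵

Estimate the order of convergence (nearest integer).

Consecutive ratios: r_5/r_4 = 3.844×10⁻⁵/3.259×10⁻³ = 0.011795, r_4/r_3 = 3.259×10⁻³/3.001×10⁻² = 0.108597.
p ≈ ln(0.011795)/ln(0.108597) = -4.4401/-2.2201 ≈ 2.00.
So the convergence is quadratic (order 2).

2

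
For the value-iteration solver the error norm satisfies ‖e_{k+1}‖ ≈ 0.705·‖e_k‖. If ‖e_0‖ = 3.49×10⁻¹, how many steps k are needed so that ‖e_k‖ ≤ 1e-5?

After k steps, ‖e_k‖ ≈ 3.49×10⁻¹·0.705^k.
Need 0.705^k ≤ 1e-5/3.49×10⁻¹ = 2.86533e-05.
k ≥ ln(2.86533e-05)/ln(0.705) = -10.4602/-0.34956 = 29.924.
Smallest integer k = 30.

30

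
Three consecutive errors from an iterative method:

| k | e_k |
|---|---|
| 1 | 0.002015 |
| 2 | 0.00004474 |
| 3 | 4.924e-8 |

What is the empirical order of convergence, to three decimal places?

p ≈ ln(e_3/e_2) / ln(e_2/e_1)
  = ln(4.924e-8/0.00004474) / ln(0.00004474/0.002015)
  = ln(0.00110058) / ln(0.0222035)
  = -6.811918 / -3.807505 ≈ 1.789077

1.789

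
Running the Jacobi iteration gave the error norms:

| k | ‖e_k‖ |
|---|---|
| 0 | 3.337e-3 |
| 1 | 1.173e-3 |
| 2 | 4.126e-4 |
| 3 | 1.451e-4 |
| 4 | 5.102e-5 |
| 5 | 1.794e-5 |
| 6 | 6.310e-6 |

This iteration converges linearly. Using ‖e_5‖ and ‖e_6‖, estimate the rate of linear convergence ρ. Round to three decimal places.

0.352

ρ ≈ ‖e_6‖/‖e_5‖ = 6.310e-6/1.794e-5 = 0.35173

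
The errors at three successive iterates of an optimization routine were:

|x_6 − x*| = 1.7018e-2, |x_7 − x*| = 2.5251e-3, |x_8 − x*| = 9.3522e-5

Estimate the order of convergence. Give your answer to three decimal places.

p ≈ ln(|x_8 − x*|/|x_7 − x*|) / ln(|x_7 − x*|/|x_6 − x*|)
  = ln(9.3522e-5/2.5251e-3) / ln(2.5251e-3/1.7018e-2)
  = ln(0.0370369) / ln(0.148378)
  = -3.295841 / -1.907992 ≈ 1.727387

1.727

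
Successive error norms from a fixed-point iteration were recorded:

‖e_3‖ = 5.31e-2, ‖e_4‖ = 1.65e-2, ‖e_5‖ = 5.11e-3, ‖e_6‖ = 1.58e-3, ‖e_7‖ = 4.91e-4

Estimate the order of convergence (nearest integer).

Consecutive ratios: ‖e_7‖/‖e_6‖ = 4.91e-4/1.58e-3 = 0.310759, ‖e_6‖/‖e_5‖ = 1.58e-3/5.11e-3 = 0.309198.
p ≈ ln(0.310759)/ln(0.309198) = -1.1687/-1.1738 ≈ 1.00.
So the convergence is linear (order 1).

1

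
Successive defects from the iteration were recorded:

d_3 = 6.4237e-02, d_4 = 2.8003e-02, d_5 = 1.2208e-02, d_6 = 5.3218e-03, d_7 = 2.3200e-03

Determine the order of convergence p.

Consecutive ratios: d_7/d_6 = 2.3200e-03/5.3218e-03 = 0.435943, d_6/d_5 = 5.3218e-03/1.2208e-02 = 0.435927.
p ≈ ln(0.435943)/ln(0.435927) = -0.8302/-0.8303 ≈ 1.00.
So the convergence is linear (order 1).

1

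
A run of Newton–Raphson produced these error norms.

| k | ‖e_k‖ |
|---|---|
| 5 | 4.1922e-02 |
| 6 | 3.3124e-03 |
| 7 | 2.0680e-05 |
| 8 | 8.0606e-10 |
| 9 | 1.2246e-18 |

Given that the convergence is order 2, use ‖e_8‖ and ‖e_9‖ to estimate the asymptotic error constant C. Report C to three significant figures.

1.88

C ≈ ‖e_9‖ / ‖e_8‖^2
  = 1.2246e-18 / (8.0606e-10)^2
  = 1.2246e-18 / 6.49733e-19 ≈ 1.8848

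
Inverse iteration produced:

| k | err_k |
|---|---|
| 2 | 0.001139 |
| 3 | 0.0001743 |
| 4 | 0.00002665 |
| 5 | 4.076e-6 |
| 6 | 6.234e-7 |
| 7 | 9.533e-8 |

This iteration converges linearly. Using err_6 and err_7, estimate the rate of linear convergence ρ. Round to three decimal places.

ρ ≈ err_7/err_6 = 9.533e-8/6.234e-7 = 0.15292

0.153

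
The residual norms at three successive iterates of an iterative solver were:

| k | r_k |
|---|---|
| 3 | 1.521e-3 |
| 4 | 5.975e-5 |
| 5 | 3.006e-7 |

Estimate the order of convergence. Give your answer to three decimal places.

1.635

p ≈ ln(r_5/r_4) / ln(r_4/r_3)
  = ln(3.006e-7/5.975e-5) / ln(5.975e-5/1.521e-3)
  = ln(0.00503096) / ln(0.0392834)
  = -5.292144 / -3.236953 ≈ 1.634915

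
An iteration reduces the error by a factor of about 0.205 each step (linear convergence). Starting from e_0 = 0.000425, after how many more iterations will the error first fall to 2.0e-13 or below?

After k steps, e_k ≈ 0.000425·0.205^k.
Need 0.205^k ≤ 2.0e-13/0.000425 = 4.70588e-10.
k ≥ ln(4.70588e-10)/ln(0.205) = -21.4770/-1.58475 = 13.552.
Smallest integer k = 14.

14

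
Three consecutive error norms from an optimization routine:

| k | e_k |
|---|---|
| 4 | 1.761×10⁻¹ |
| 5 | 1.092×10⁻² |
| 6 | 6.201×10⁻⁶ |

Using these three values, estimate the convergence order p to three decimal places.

p ≈ ln(e_6/e_5) / ln(e_5/e_4)
  = ln(6.201×10⁻⁶/1.092×10⁻²) / ln(1.092×10⁻²/1.761×10⁻¹)
  = ln(0.000567857) / ln(0.0620102)
  = -7.473641 / -2.780456 ≈ 2.687919

2.688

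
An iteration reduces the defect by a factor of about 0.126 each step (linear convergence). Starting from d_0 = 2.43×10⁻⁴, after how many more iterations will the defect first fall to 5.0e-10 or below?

7

After k steps, d_k ≈ 2.43×10⁻⁴·0.126^k.
Need 0.126^k ≤ 5.0e-10/2.43×10⁻⁴ = 2.05761e-06.
k ≥ ln(2.05761e-06)/ln(0.126) = -13.0940/-2.07147 = 6.321.
Smallest integer k = 7.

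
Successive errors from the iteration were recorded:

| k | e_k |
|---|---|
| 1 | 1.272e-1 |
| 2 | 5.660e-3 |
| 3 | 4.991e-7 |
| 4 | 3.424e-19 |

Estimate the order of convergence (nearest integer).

3

Consecutive ratios: e_4/e_3 = 3.424e-19/4.991e-7 = 6.86035e-13, e_3/e_2 = 4.991e-7/5.660e-3 = 8.81802e-05.
p ≈ ln(6.86035e-13)/ln(8.81802e-05) = -28.0078/-9.3361 ≈ 3.00.
So the convergence is cubic (order 3).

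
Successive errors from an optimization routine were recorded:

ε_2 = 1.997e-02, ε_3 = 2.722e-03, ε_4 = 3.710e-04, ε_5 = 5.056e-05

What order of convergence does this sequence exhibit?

1

Consecutive ratios: ε_5/ε_4 = 5.056e-05/3.710e-04 = 0.13628, ε_4/ε_3 = 3.710e-04/2.722e-03 = 0.136297.
p ≈ ln(0.13628)/ln(0.136297) = -1.9930/-1.9929 ≈ 1.00.
So the convergence is linear (order 1).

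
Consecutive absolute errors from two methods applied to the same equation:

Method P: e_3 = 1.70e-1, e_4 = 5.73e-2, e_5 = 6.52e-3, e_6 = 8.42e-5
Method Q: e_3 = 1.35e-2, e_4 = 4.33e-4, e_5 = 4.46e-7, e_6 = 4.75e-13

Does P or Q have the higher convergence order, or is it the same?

Method P: p ≈ ln(8.42e-5/6.52e-3)/ln(6.52e-3/5.73e-2) ≈ 2.00.
Method Q: p ≈ ln(4.75e-13/4.46e-7)/ln(4.46e-7/4.33e-4) ≈ 2.00.
Both orders ≈ 2.0 — effectively the same.

same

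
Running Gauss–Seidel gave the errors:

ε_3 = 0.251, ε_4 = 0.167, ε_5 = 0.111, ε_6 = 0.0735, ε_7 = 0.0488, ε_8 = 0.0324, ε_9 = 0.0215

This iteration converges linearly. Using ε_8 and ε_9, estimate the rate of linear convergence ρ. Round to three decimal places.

0.664

ρ ≈ ε_9/ε_8 = 0.0215/0.0324 = 0.66358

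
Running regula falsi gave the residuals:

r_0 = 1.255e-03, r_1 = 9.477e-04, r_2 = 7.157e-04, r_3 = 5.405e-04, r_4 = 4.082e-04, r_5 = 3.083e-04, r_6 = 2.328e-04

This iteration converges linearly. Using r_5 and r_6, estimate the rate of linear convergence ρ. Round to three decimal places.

0.755

ρ ≈ r_6/r_5 = 2.328e-04/3.083e-04 = 0.75511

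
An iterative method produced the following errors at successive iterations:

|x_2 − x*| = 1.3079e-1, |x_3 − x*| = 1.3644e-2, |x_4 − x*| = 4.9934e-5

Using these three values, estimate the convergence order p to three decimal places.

2.482

p ≈ ln(|x_4 − x*|/|x_3 − x*|) / ln(|x_3 − x*|/|x_2 − x*|)
  = ln(4.9934e-5/1.3644e-2) / ln(1.3644e-2/1.3079e-1)
  = ln(0.00365978) / ln(0.10432)
  = -5.610352 / -2.260292 ≈ 2.482136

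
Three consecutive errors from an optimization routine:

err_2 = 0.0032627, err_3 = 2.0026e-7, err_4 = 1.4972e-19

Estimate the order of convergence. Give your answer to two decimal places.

p ≈ ln(err_4/err_3) / ln(err_3/err_2)
  = ln(1.4972e-19/2.0026e-7) / ln(2.0026e-7/0.0032627)
  = ln(7.47628e-13) / ln(6.13786e-05)
  = -27.92187 / -9.69845 ≈ 2.87900

2.88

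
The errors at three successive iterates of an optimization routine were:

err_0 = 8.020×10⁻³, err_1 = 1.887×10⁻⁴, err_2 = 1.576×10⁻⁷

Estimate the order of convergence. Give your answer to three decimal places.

1.890

p ≈ ln(err_2/err_1) / ln(err_1/err_0)
  = ln(1.576×10⁻⁷/1.887×10⁻⁴) / ln(1.887×10⁻⁴/8.020×10⁻³)
  = ln(0.000835188) / ln(0.0235287)
  = -7.087854 / -3.749534 ≈ 1.890329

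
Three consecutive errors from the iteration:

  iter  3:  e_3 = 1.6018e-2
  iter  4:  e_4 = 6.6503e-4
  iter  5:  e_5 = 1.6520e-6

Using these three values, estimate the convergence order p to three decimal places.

p ≈ ln(e_5/e_4) / ln(e_4/e_3)
  = ln(1.6520e-6/6.6503e-4) / ln(6.6503e-4/1.6018e-2)
  = ln(0.0024841) / ln(0.0415177)
  = -5.997845 / -3.181635 ≈ 1.885146

1.885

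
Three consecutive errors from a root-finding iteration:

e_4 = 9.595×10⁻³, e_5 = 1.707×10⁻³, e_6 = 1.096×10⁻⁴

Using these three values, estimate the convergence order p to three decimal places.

p ≈ ln(e_6/e_5) / ln(e_5/e_4)
  = ln(1.096×10⁻⁴/1.707×10⁻³) / ln(1.707×10⁻³/9.595×10⁻³)
  = ln(0.0642062) / ln(0.177905)
  = -2.745655 / -1.726506 ≈ 1.590296

1.590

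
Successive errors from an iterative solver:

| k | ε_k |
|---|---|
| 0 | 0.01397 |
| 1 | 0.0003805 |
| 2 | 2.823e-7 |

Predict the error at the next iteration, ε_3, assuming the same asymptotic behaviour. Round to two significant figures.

First estimate the order: p ≈ ln(ε_2/ε_1) / ln(ε_1/ε_0) = ln(2.823e-7/0.0003805)/ln(0.0003805/0.01397) = ln(0.000741919)/ln(0.0272369) ≈ 2.0000.
Then ε_3 ≈ ε_2·(ε_2/ε_1)^p = 2.823e-7·(0.000741919)^2.0000 = 2.823e-7·5.50444e-07 ≈ 1.554e-13.

1.6e-13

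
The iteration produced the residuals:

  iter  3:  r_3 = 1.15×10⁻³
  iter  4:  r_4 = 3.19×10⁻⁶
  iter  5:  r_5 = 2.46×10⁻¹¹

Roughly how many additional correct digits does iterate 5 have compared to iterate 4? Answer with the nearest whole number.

Digits gained ≈ log₁₀(r_4/r_5) = log₁₀(3.19×10⁻⁶/2.46×10⁻¹¹) = log₁₀(129675) ≈ 5.113.

5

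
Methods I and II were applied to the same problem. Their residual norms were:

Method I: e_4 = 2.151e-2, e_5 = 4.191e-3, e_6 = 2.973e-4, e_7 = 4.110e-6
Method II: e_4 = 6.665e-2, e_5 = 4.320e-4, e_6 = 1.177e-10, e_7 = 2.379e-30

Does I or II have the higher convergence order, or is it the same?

Method I: p ≈ ln(4.110e-6/2.973e-4)/ln(2.973e-4/4.191e-3) ≈ 1.62.
Method II: p ≈ ln(2.379e-30/1.177e-10)/ln(1.177e-10/4.320e-4) ≈ 3.00.
Method II has the higher order (≈3.0 vs ≈1.6).

II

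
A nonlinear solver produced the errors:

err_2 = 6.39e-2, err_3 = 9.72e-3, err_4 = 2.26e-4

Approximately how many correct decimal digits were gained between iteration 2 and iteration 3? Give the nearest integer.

1

Digits gained ≈ log₁₀(err_2/err_3) = log₁₀(6.39e-2/9.72e-3) = log₁₀(6.57407) ≈ 0.818.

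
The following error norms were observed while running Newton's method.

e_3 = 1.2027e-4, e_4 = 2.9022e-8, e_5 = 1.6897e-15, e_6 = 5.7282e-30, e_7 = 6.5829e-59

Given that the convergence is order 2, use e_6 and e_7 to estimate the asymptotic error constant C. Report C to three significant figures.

C ≈ e_7 / e_6^2
  = 6.5829e-59 / (5.7282e-30)^2
  = 6.5829e-59 / 3.28123e-59 ≈ 2.0062

2.01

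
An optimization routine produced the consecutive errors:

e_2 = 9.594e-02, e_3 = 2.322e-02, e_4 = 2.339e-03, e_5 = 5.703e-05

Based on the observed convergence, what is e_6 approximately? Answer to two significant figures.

1.4e-7

First estimate the order: p ≈ ln(e_5/e_4) / ln(e_4/e_3) = ln(5.703e-05/2.339e-03)/ln(2.339e-03/2.322e-02) = ln(0.0243822)/ln(0.100732) ≈ 1.6181.
Then e_6 ≈ e_5·(e_5/e_4)^p = 5.703e-05·(0.0243822)^1.6181 = 5.703e-05·0.0024554 ≈ 1.4e-07.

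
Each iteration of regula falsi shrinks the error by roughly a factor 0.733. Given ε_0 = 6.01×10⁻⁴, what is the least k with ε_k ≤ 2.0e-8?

34

After k steps, ε_k ≈ 6.01×10⁻⁴·0.733^k.
Need 0.733^k ≤ 2.0e-8/6.01×10⁻⁴ = 3.32779e-05.
k ≥ ln(3.32779e-05)/ln(0.733) = -10.3106/-0.31061 = 33.195.
Smallest integer k = 34.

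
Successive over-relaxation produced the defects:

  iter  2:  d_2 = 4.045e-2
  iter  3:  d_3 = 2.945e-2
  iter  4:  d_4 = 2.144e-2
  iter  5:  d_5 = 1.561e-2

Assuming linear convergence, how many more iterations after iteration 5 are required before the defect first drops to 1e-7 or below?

Rate ρ ≈ d_5/d_4 = 1.561e-2/2.144e-2 = 0.7281.
After j more steps, d_{5+j} ≈ 1.561e-2·ρ^j; need ρ^j ≤ 1e-7/1.561e-2 = 6.40615e-06.
j ≥ ln(6.40615e-06)/ln(0.7281) = -11.9583/-0.31732 = 37.685.
So 38 more iterations are needed.

38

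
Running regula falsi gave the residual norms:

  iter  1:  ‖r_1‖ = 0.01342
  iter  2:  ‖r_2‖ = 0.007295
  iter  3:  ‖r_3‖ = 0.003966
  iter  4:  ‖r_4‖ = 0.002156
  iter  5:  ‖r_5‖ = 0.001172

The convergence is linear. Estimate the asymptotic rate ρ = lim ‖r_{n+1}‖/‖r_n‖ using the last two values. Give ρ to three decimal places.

ρ ≈ ‖r_5‖/‖r_4‖ = 0.001172/0.002156 = 0.54360

0.544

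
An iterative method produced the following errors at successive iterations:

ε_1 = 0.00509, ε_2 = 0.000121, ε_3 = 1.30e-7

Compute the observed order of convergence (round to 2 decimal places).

1.83

p ≈ ln(ε_3/ε_2) / ln(ε_2/ε_1)
  = ln(1.30e-7/0.000121) / ln(0.000121/0.00509)
  = ln(0.00107438) / ln(0.0237721)
  = -6.83601 / -3.73924 ≈ 1.82818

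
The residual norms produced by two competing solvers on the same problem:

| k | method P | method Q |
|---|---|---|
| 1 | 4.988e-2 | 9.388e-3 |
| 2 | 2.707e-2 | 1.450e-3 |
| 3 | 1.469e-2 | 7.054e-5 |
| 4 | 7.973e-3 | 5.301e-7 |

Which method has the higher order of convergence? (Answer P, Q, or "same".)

Method P: p ≈ ln(7.973e-3/1.469e-2)/ln(1.469e-2/2.707e-2) ≈ 1.00.
Method Q: p ≈ ln(5.301e-7/7.054e-5)/ln(7.054e-5/1.450e-3) ≈ 1.62.
Method Q has the higher order (≈1.6 vs ≈1.0).

Q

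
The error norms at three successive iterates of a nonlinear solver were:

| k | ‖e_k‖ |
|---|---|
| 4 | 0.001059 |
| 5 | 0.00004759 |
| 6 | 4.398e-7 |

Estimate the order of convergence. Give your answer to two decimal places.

1.51

p ≈ ln(‖e_6‖/‖e_5‖) / ln(‖e_5‖/‖e_4‖)
  = ln(4.398e-7/0.00004759) / ln(0.00004759/0.001059)
  = ln(0.00924144) / ln(0.0449386)
  = -4.68406 / -3.10246 ≈ 1.50979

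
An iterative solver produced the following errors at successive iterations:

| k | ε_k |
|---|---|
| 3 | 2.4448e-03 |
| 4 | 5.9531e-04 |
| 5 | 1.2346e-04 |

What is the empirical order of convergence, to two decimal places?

1.11

p ≈ ln(ε_5/ε_4) / ln(ε_4/ε_3)
  = ln(1.2346e-04/5.9531e-04) / ln(5.9531e-04/2.4448e-03)
  = ln(0.207388) / ln(0.2435)
  = -1.57316 / -1.41264 ≈ 1.11363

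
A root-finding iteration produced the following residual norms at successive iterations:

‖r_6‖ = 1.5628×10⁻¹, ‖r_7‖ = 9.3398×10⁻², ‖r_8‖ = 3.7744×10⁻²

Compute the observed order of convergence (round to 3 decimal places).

1.760

p ≈ ln(‖r_8‖/‖r_7‖) / ln(‖r_7‖/‖r_6‖)
  = ln(3.7744×10⁻²/9.3398×10⁻²) / ln(9.3398×10⁻²/1.5628×10⁻¹)
  = ln(0.40412) / ln(0.597632)
  = -0.906043 / -0.514780 ≈ 1.760059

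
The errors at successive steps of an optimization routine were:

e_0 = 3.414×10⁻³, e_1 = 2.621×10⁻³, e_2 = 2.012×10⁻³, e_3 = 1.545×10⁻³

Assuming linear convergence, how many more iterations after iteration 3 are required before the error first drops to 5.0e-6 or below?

22

Rate ρ ≈ e_3/e_2 = 1.545×10⁻³/2.012×10⁻³ = 0.7679.
After j more steps, e_{3+j} ≈ 1.545×10⁻³·ρ^j; need ρ^j ≤ 5.0e-6/1.545×10⁻³ = 0.00323625.
j ≥ ln(0.00323625)/ln(0.7679) = -5.7333/-0.26410 = 21.709.
So 22 more iterations are needed.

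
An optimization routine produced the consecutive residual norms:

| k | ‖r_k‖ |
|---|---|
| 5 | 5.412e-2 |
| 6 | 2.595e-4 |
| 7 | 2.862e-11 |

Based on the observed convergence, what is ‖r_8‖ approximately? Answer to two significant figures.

First estimate the order: p ≈ ln(‖r_7‖/‖r_6‖) / ln(‖r_6‖/‖r_5‖) = ln(2.862e-11/2.595e-4)/ln(2.595e-4/5.412e-2) = ln(1.10289e-07)/ln(0.0047949) ≈ 2.9999.
Then ‖r_8‖ ≈ ‖r_7‖·(‖r_7‖/‖r_6‖)^p = 2.862e-11·(1.10289e-07)^2.9999 = 2.862e-11·1.34367e-21 ≈ 3.846e-32.

3.8e-32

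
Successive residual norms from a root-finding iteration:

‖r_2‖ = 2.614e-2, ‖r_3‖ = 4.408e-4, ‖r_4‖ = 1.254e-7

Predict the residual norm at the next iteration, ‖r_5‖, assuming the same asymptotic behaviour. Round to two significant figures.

1.0e-14

First estimate the order: p ≈ ln(‖r_4‖/‖r_3‖) / ln(‖r_3‖/‖r_2‖) = ln(1.254e-7/4.408e-4)/ln(4.408e-4/2.614e-2) = ln(0.000284483)/ln(0.016863) ≈ 1.9999.
Then ‖r_5‖ ≈ ‖r_4‖·(‖r_4‖/‖r_3‖)^p = 1.254e-7·(0.000284483)^1.9999 = 1.254e-7·8.09967e-08 ≈ 1.016e-14.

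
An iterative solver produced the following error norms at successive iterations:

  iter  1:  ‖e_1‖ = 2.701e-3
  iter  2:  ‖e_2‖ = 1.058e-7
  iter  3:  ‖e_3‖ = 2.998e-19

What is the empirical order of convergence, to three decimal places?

p ≈ ln(‖e_3‖/‖e_2‖) / ln(‖e_2‖/‖e_1‖)
  = ln(2.998e-19/1.058e-7) / ln(1.058e-7/2.701e-3)
  = ln(2.83365e-12) / ln(3.91707e-05)
  = -26.589455 / -10.147582 ≈ 2.620275

2.620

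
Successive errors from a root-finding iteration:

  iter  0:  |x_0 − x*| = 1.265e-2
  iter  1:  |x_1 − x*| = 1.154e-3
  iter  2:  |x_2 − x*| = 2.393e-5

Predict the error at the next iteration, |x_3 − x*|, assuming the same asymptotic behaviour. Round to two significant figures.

First estimate the order: p ≈ ln(|x_2 − x*|/|x_1 − x*|) / ln(|x_1 − x*|/|x_0 − x*|) = ln(2.393e-5/1.154e-3)/ln(1.154e-3/1.265e-2) = ln(0.0207366)/ln(0.0912253) ≈ 1.6187.
Then |x_3 − x*| ≈ |x_2 − x*|·(|x_2 − x*|/|x_1 − x*|)^p = 2.393e-5·(0.0207366)^1.6187 = 2.393e-5·0.00188496 ≈ 4.511e-08.

4.5e-8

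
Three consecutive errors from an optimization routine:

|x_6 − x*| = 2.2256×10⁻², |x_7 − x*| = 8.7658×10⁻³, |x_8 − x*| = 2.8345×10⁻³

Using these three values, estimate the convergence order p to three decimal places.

p ≈ ln(|x_8 − x*|/|x_7 − x*|) / ln(|x_7 − x*|/|x_6 − x*|)
  = ln(2.8345×10⁻³/8.7658×10⁻³) / ln(8.7658×10⁻³/2.2256×10⁻²)
  = ln(0.323359) / ln(0.393862)
  = -1.128992 / -0.931755 ≈ 1.211683

1.212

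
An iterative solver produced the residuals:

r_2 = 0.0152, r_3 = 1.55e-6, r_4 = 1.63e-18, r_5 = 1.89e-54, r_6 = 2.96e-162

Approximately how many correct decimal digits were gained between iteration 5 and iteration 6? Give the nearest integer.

108

Digits gained ≈ log₁₀(r_5/r_6) = log₁₀(1.89e-54/2.96e-162) = log₁₀(6.38514e+107) ≈ 107.805.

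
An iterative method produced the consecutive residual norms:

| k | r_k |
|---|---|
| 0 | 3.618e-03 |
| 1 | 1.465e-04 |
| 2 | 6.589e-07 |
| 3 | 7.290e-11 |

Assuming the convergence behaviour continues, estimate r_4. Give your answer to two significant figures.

First estimate the order: p ≈ ln(r_3/r_2) / ln(r_2/r_1) = ln(7.290e-11/6.589e-07)/ln(6.589e-07/1.465e-04) = ln(0.000110639)/ln(0.00449761) ≈ 1.6856.
Then r_4 ≈ r_3·(r_3/r_2)^p = 7.290e-11·(0.000110639)^1.6856 = 7.290e-11·2.14591e-07 ≈ 1.564e-17.

1.6e-17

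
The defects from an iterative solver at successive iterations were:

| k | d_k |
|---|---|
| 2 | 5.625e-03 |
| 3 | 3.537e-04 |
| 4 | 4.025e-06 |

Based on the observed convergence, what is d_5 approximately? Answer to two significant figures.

2.9e-9

First estimate the order: p ≈ ln(d_4/d_3) / ln(d_3/d_2) = ln(4.025e-06/3.537e-04)/ln(3.537e-04/5.625e-03) = ln(0.0113797)/ln(0.06288) ≈ 1.6179.
Then d_5 ≈ d_4·(d_4/d_3)^p = 4.025e-06·(0.0113797)^1.6179 = 4.025e-06·0.000716167 ≈ 2.883e-09.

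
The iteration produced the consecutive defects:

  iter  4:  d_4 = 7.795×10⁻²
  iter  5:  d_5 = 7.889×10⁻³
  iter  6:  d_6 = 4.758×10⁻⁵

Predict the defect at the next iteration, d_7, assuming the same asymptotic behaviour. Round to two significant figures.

5.3e-10

First estimate the order: p ≈ ln(d_6/d_5) / ln(d_5/d_4) = ln(4.758×10⁻⁵/7.889×10⁻³)/ln(7.889×10⁻³/7.795×10⁻²) = ln(0.00603118)/ln(0.101206) ≈ 2.2312.
Then d_7 ≈ d_6·(d_6/d_5)^p = 4.758×10⁻⁵·(0.00603118)^2.2312 = 4.758×10⁻⁵·1.11592e-05 ≈ 5.31e-10.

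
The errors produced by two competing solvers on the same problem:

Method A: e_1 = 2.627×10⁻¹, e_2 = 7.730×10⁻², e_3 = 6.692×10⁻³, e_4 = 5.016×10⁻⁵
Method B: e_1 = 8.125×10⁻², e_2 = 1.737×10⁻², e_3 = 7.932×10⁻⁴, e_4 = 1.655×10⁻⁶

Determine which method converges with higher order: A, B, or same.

Method A: p ≈ ln(5.016×10⁻⁵/6.692×10⁻³)/ln(6.692×10⁻³/7.730×10⁻²) ≈ 2.00.
Method B: p ≈ ln(1.655×10⁻⁶/7.932×10⁻⁴)/ln(7.932×10⁻⁴/1.737×10⁻²) ≈ 2.00.
Both orders ≈ 2.0 — effectively the same.

same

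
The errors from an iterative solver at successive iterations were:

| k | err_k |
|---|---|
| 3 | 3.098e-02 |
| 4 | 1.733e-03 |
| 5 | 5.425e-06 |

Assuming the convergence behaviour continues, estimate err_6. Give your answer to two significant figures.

5.3e-11

First estimate the order: p ≈ ln(err_5/err_4) / ln(err_4/err_3) = ln(5.425e-06/1.733e-03)/ln(1.733e-03/3.098e-02) = ln(0.00313041)/ln(0.0559393) ≈ 1.9999.
Then err_6 ≈ err_5·(err_5/err_4)^p = 5.425e-06·(0.00313041)^1.9999 = 5.425e-06·9.80512e-06 ≈ 5.319e-11.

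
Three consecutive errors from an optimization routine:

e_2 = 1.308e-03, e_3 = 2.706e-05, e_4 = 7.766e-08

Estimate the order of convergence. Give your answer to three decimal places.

1.509

p ≈ ln(e_4/e_3) / ln(e_3/e_2)
  = ln(7.766e-08/2.706e-05) / ln(2.706e-05/1.308e-03)
  = ln(0.00286992) / ln(0.0206881)
  = -5.853471 / -3.878197 ≈ 1.509328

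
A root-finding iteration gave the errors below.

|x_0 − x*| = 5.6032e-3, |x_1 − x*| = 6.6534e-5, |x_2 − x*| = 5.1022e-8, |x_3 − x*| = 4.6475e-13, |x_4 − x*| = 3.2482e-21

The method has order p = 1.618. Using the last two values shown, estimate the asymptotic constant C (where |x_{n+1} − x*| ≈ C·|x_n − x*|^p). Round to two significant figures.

0.29

C ≈ |x_4 − x*| / |x_3 − x*|^1.618
  = 3.2482e-21 / (4.6475e-13)^1.618
  = 3.2482e-21 / 1.11061e-20 ≈ 0.29247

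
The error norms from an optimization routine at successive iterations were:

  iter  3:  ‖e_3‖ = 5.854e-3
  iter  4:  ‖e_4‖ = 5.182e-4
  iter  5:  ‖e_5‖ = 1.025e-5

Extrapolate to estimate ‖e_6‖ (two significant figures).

1.8e-8

First estimate the order: p ≈ ln(‖e_5‖/‖e_4‖) / ln(‖e_4‖/‖e_3‖) = ln(1.025e-5/5.182e-4)/ln(5.182e-4/5.854e-3) = ln(0.01978)/ln(0.0885207) ≈ 1.6181.
Then ‖e_6‖ ≈ ‖e_5‖·(‖e_5‖/‖e_4‖)^p = 1.025e-5·(0.01978)^1.6181 = 1.025e-5·0.00175035 ≈ 1.794e-08.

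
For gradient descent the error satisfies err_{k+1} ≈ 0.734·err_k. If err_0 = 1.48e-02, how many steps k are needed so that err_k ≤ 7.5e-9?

After k steps, err_k ≈ 1.48e-02·0.734^k.
Need 0.734^k ≤ 7.5e-9/1.48e-02 = 5.06757e-07.
k ≥ ln(5.06757e-07)/ln(0.734) = -14.4952/-0.30925 = 46.872.
Smallest integer k = 47.

47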